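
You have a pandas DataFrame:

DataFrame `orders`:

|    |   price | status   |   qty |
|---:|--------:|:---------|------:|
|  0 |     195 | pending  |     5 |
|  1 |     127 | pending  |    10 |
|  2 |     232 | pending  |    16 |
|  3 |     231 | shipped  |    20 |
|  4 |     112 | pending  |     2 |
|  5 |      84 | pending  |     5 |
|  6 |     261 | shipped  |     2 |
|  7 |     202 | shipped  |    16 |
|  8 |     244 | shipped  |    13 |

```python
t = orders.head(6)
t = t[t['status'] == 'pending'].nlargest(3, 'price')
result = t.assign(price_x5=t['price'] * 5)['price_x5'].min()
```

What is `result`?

635

take first 6 rows:
   price   status  qty
0    195  pending    5
1    127  pending   10
2    232  pending   16
3    231  shipped   20
4    112  pending    2
5     84  pending    5
filter rows where status == 'pending':
   price   status  qty
0    195  pending    5
1    127  pending   10
2    232  pending   16
4    112  pending    2
5     84  pending    5
take 3 rows with largest price:
   price   status  qty
2    232  pending   16
0    195  pending    5
1    127  pending   10
add column price_x5 = t['price'] * 5:
   price   status  qty  price_x5
2    232  pending   16      1160
0    195  pending    5       975
1    127  pending   10       635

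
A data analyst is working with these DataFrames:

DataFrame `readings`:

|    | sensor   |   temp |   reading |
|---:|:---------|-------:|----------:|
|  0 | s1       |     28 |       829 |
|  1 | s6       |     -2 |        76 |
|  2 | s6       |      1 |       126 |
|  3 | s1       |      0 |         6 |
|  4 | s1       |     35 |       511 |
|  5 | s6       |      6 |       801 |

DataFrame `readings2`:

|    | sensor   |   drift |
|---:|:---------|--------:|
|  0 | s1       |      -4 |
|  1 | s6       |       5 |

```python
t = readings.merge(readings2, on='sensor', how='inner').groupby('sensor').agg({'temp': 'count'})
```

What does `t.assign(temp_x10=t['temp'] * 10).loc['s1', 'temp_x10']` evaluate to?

merge on 'sensor' (how='inner') → 6 rows:
  sensor  temp  reading  drift
0     s1    28      829     -4
1     s6    -2       76      5
2     s6     1      126      5
3     s1     0        6     -4
4     s1    35      511     -4
5     s6     6      801      5
group by sensor, count of temp:
        temp
sensor      
s1         3
s6         3
add column temp_x10 = t['temp'] * 10:
        temp  temp_x10
sensor                
s1         3        30
s6         3        30
So loc['s1', 'temp_x10'] = 30.

30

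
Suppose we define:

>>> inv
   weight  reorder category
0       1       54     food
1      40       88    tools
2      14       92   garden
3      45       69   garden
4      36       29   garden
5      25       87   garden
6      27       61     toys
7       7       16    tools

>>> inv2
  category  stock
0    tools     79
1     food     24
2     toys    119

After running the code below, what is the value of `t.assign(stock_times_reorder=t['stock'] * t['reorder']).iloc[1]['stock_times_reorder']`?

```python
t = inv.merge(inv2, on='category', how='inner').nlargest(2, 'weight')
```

7259

merge on 'category' (how='inner') → 4 rows:
   weight  reorder category  stock
0       1       54     food     24
1      40       88    tools     79
2      27       61     toys    119
3       7       16    tools     79
take 2 rows with largest weight:
   weight  reorder category  stock
1      40       88    tools     79
2      27       61     toys    119
add column stock_times_reorder = t['stock'] * t['reorder']:
   weight  reorder category  stock  stock_times_reorder
1      40       88    tools     79                 6952
2      27       61     toys    119                 7259
Then the value at position 1, column 'stock_times_reorder': 7259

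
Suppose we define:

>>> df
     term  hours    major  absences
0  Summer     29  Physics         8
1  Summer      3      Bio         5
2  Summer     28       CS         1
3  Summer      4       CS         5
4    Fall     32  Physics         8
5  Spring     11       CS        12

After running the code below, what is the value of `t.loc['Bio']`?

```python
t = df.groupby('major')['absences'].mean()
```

group by major, mean of absences:
major
Bio        5.0
CS         6.0
Physics    8.0
Name: absences, dtype: float64
Reading off the value at index 'Bio', we get 5.0.

5.0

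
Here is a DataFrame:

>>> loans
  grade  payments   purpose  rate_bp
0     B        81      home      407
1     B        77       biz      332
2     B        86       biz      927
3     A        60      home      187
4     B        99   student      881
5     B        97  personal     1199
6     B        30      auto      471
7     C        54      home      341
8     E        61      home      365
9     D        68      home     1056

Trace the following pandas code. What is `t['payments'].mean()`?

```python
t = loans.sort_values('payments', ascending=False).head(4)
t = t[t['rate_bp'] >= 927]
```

91.5

sort by payments descending:
  grade  payments   purpose  rate_bp
4     B        99   student      881
5     B        97  personal     1199
2     B        86       biz      927
0     B        81      home      407
1     B        77       biz      332
9     D        68      home     1056
8     E        61      home      365
3     A        60      home      187
7     C        54      home      341
6     B        30      auto      471
take first 4 rows:
  grade  payments   purpose  rate_bp
4     B        99   student      881
5     B        97  personal     1199
2     B        86       biz      927
0     B        81      home      407
filter rows where rate_bp >= 927:
  grade  payments   purpose  rate_bp
5     B        97  personal     1199
2     B        86       biz      927
Hence 91.5.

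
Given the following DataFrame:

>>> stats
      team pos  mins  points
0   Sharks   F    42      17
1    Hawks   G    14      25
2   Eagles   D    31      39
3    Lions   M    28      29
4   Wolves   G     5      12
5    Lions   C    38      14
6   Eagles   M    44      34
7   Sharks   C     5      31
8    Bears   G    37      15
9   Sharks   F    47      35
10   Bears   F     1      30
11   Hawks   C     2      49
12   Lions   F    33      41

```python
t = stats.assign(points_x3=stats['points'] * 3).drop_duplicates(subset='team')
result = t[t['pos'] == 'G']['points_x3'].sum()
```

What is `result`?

156

add column points_x3 = stats['points'] * 3:
      team pos  mins  points  points_x3
0   Sharks   F    42      17         51
1    Hawks   G    14      25         75
2   Eagles   D    31      39        117
3    Lions   M    28      29         87
4   Wolves   G     5      12         36
5    Lions   C    38      14         42
6   Eagles   M    44      34        102
7   Sharks   C     5      31         93
8    Bears   G    37      15         45
9   Sharks   F    47      35        105
10   Bears   F     1      30         90
11   Hawks   C     2      49        147
12   Lions   F    33      41        123
drop duplicate team (keep=first):
     team pos  mins  points  points_x3
0  Sharks   F    42      17         51
1   Hawks   G    14      25         75
2  Eagles   D    31      39        117
3   Lions   M    28      29         87
4  Wolves   G     5      12         36
8   Bears   G    37      15         45
filter rows where pos == 'G':
     team pos  mins  points  points_x3
1   Hawks   G    14      25         75
4  Wolves   G     5      12         36
8   Bears   G    37      15         45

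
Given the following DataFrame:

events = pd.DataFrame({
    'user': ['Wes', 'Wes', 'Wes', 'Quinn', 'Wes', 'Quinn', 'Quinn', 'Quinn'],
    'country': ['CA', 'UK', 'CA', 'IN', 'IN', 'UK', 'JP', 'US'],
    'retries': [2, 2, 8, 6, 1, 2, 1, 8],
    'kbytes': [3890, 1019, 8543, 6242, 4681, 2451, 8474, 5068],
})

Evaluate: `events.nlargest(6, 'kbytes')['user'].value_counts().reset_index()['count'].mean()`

take 6 rows with largest kbytes:
    user country  retries  kbytes
2    Wes      CA        8    8543
6  Quinn      JP        1    8474
3  Quinn      IN        6    6242
7  Quinn      US        8    5068
4    Wes      IN        1    4681
0    Wes      CA        2    3890
value_counts of user:
user
Wes      3
Quinn    3
Name: count, dtype: int64
reset_index():
    user  count
0    Wes      3
1  Quinn      3

3.0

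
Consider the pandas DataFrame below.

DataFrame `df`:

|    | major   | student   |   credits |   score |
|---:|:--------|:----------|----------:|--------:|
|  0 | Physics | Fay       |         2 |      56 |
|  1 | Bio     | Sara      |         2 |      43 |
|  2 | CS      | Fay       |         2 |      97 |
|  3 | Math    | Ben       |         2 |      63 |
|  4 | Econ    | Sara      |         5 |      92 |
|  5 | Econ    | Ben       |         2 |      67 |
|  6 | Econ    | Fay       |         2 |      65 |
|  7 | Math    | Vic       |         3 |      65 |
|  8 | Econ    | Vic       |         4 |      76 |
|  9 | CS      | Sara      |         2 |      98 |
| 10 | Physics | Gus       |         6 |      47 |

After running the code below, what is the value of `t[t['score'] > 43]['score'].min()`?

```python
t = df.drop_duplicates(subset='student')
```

drop duplicate student (keep=first):
      major student  credits  score
0   Physics     Fay        2     56
1       Bio    Sara        2     43
3      Math     Ben        2     63
7      Math     Vic        3     65
10  Physics     Gus        6     47
filter rows where score > 43:
      major student  credits  score
0   Physics     Fay        2     56
3      Math     Ben        2     63
7      Math     Vic        3     65
10  Physics     Gus        6     47
The min of column 'score' is 47.

47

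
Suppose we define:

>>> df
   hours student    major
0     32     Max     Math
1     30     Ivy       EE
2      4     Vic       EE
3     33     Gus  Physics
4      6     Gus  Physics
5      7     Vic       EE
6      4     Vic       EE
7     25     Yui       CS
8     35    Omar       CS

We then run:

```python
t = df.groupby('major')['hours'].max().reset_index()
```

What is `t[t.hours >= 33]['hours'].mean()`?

34.0

group by major, max of hours:
major
CS         35
EE         30
Math       32
Physics    33
Name: hours, dtype: int64
reset_index():
     major  hours
0       CS     35
1       EE     30
2     Math     32
3  Physics     33
filter rows where hours >= 33:
     major  hours
0       CS     35
3  Physics     33
Hence 34.0.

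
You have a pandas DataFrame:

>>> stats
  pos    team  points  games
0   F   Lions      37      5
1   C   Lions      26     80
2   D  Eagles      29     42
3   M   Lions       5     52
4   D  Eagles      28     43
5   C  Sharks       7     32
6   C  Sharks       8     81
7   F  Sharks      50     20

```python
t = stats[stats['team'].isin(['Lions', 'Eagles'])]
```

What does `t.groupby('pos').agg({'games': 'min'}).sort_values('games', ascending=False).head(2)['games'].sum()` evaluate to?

132

filter rows where team in ['Lions', 'Eagles']:
  pos    team  points  games
0   F   Lions      37      5
1   C   Lions      26     80
2   D  Eagles      29     42
3   M   Lions       5     52
4   D  Eagles      28     43
group by pos, min of games:
     games
pos       
C       80
D       42
F        5
M       52
sort by games descending:
     games
pos       
C       80
M       52
D       42
F        5
take first 2 rows:
     games
pos       
C       80
M       52
So sum() = 132.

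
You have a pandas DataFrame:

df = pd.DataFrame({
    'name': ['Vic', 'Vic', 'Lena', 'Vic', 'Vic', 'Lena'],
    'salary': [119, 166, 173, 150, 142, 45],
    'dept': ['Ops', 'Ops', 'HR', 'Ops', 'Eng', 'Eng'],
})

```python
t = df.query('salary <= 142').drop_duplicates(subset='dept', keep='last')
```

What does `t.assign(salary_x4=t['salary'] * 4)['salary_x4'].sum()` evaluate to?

656

filter rows where salary <= 142:
   name  salary dept
0   Vic     119  Ops
4   Vic     142  Eng
5  Lena      45  Eng
drop duplicate dept (keep=last):
   name  salary dept
0   Vic     119  Ops
5  Lena      45  Eng
add column salary_x4 = t['salary'] * 4:
   name  salary dept  salary_x4
0   Vic     119  Ops        476
5  Lena      45  Eng        180
Finally, sum of column 'salary_x4' = 656.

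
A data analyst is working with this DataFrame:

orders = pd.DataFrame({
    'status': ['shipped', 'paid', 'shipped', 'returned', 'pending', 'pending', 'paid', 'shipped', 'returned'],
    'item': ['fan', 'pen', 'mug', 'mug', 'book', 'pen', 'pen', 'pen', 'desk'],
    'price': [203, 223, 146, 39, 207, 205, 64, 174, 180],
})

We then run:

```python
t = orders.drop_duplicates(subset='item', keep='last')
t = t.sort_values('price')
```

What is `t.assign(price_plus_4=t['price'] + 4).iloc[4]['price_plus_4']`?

drop duplicate item (keep=last):
     status  item  price
0   shipped   fan    203
3  returned   mug     39
4   pending  book    207
7   shipped   pen    174
8  returned  desk    180
sort by price:
     status  item  price
3  returned   mug     39
7   shipped   pen    174
8  returned  desk    180
0   shipped   fan    203
4   pending  book    207
add column price_plus_4 = t['price'] + 4:
     status  item  price  price_plus_4
3  returned   mug     39            43
7   shipped   pen    174           178
8  returned  desk    180           184
0   shipped   fan    203           207
4   pending  book    207           211

211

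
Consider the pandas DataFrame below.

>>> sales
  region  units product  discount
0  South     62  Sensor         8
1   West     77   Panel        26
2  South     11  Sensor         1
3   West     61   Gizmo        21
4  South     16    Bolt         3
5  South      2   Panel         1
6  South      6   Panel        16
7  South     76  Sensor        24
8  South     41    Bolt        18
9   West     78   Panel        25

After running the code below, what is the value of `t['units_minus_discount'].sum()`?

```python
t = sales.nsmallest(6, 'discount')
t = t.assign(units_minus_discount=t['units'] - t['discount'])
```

take 6 rows with smallest discount:
  region  units product  discount
2  South     11  Sensor         1
5  South      2   Panel         1
4  South     16    Bolt         3
0  South     62  Sensor         8
6  South      6   Panel        16
8  South     41    Bolt        18
add column units_minus_discount = t['units'] - t['discount']:
  region  units product  discount  units_minus_discount
2  South     11  Sensor         1                    10
5  South      2   Panel         1                     1
4  South     16    Bolt         3                    13
0  South     62  Sensor         8                    54
6  South      6   Panel        16                   -10
8  South     41    Bolt        18                    23
So sum() = 91.

91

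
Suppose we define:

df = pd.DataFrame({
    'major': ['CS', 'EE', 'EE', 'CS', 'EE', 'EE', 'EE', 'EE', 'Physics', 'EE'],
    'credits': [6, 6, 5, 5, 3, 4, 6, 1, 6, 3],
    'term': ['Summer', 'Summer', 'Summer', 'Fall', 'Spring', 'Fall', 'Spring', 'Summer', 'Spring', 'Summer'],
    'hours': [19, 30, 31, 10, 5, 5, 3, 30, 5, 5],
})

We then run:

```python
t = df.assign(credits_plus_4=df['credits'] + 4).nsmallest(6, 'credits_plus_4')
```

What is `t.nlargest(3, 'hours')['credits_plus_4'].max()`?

9

add column credits_plus_4 = df['credits'] + 4:
     major  credits    term  hours  credits_plus_4
0       CS        6  Summer     19              10
1       EE        6  Summer     30              10
2       EE        5  Summer     31               9
3       CS        5    Fall     10               9
4       EE        3  Spring      5               7
5       EE        4    Fall      5               8
6       EE        6  Spring      3              10
7       EE        1  Summer     30               5
8  Physics        6  Spring      5              10
9       EE        3  Summer      5               7
take 6 rows with smallest credits_plus_4:
  major  credits    term  hours  credits_plus_4
7    EE        1  Summer     30               5
4    EE        3  Spring      5               7
9    EE        3  Summer      5               7
5    EE        4    Fall      5               8
2    EE        5  Summer     31               9
3    CS        5    Fall     10               9
take 3 rows with largest hours:
  major  credits    term  hours  credits_plus_4
2    EE        5  Summer     31               9
7    EE        1  Summer     30               5
3    CS        5    Fall     10               9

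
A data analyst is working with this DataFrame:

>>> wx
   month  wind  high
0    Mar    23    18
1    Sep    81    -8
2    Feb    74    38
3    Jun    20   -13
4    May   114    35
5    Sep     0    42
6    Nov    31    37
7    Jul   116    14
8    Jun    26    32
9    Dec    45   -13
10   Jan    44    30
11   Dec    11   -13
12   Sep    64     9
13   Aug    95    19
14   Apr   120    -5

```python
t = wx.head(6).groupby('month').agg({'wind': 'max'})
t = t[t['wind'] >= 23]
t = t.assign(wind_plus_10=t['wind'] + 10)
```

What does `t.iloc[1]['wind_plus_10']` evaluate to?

33

take first 6 rows:
  month  wind  high
0   Mar    23    18
1   Sep    81    -8
2   Feb    74    38
3   Jun    20   -13
4   May   114    35
5   Sep     0    42
group by month, max of wind:
       wind
month      
Feb      74
Jun      20
Mar      23
May     114
Sep      81
filter rows where wind >= 23:
       wind
month      
Feb      74
Mar      23
May     114
Sep      81
add column wind_plus_10 = t['wind'] + 10:
       wind  wind_plus_10
month                    
Feb      74            84
Mar      23            33
May     114           124
Sep      81            91
Reading off the value at position 1, column 'wind_plus_10', we get 33.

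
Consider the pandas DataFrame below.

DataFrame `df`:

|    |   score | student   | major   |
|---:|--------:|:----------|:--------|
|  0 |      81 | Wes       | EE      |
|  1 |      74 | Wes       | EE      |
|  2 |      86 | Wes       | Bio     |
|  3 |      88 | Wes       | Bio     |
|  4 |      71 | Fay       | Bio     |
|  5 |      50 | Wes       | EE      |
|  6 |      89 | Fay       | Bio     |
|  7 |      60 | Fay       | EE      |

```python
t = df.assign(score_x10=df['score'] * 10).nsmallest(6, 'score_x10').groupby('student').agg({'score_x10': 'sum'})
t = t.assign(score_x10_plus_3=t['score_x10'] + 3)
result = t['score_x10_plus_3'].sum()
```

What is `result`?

4226

add column score_x10 = df['score'] * 10:
   score student major  score_x10
0     81     Wes    EE        810
1     74     Wes    EE        740
2     86     Wes   Bio        860
3     88     Wes   Bio        880
4     71     Fay   Bio        710
5     50     Wes    EE        500
6     89     Fay   Bio        890
7     60     Fay    EE        600
take 6 rows with smallest score_x10:
   score student major  score_x10
5     50     Wes    EE        500
7     60     Fay    EE        600
4     71     Fay   Bio        710
1     74     Wes    EE        740
0     81     Wes    EE        810
2     86     Wes   Bio        860
group by student, sum of score_x10:
         score_x10
student           
Fay           1310
Wes           2910
add column score_x10_plus_3 = t['score_x10'] + 3:
         score_x10  score_x10_plus_3
student                             
Fay           1310              1313
Wes           2910              2913
Then the sum of column 'score_x10_plus_3': 4226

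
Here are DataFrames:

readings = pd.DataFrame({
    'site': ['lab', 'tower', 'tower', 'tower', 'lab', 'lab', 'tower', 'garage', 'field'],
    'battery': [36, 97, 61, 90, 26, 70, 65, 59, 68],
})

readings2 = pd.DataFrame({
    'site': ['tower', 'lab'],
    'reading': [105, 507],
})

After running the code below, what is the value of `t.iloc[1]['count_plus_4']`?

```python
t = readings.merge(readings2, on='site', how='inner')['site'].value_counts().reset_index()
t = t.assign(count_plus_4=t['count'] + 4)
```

7

merge on 'site' (how='inner') → 7 rows:
    site  battery  reading
0    lab       36      507
1  tower       97      105
2  tower       61      105
3  tower       90      105
4    lab       26      507
5    lab       70      507
6  tower       65      105
value_counts of site:
site
tower    4
lab      3
Name: count, dtype: int64
reset_index():
    site  count
0  tower      4
1    lab      3
add column count_plus_4 = t['count'] + 4:
    site  count  count_plus_4
0  tower      4             8
1    lab      3             7
Taking the value at position 1, column 'count_plus_4' gives 7.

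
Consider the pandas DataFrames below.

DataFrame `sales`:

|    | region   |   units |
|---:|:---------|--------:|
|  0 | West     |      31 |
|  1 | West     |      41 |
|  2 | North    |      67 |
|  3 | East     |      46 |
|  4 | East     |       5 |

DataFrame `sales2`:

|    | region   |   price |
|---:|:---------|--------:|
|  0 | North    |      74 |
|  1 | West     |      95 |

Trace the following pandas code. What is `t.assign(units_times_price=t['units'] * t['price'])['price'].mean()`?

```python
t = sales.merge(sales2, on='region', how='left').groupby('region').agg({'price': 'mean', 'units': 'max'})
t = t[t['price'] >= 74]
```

merge on 'region' (how='left') → 5 rows:
  region  units  price
0   West     31   95.0
1   West     41   95.0
2  North     67   74.0
3   East     46    NaN
4   East      5    NaN
group by region: mean(price), max(units):
        price  units
region              
East      NaN     46
North    74.0     67
West     95.0     41
filter rows where price >= 74:
        price  units
region              
North    74.0     67
West     95.0     41
add column units_times_price = t['units'] * t['price']:
        price  units  units_times_price
region                                 
North    74.0     67             4958.0
West     95.0     41             3895.0
The mean of column 'price' is 84.5.

84.5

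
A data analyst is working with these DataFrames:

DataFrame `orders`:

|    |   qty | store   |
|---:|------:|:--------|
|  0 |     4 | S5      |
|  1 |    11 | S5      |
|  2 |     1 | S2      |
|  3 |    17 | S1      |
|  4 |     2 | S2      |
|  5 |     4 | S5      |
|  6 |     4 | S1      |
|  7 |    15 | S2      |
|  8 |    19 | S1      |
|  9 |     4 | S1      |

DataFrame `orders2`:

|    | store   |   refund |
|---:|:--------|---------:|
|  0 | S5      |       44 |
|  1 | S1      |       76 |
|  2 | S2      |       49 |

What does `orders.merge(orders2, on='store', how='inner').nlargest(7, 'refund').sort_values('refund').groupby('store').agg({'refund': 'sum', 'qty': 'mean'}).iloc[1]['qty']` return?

merge on 'store' (how='inner') → 10 rows:
   qty store  refund
0    4    S5      44
1   11    S5      44
2    1    S2      49
3   17    S1      76
4    2    S2      49
5    4    S5      44
6    4    S1      76
7   15    S2      49
8   19    S1      76
9    4    S1      76
take 7 rows with largest refund:
   qty store  refund
3   17    S1      76
6    4    S1      76
8   19    S1      76
9    4    S1      76
2    1    S2      49
4    2    S2      49
7   15    S2      49
sort by refund:
   qty store  refund
2    1    S2      49
4    2    S2      49
7   15    S2      49
3   17    S1      76
6    4    S1      76
8   19    S1      76
9    4    S1      76
group by store: sum(refund), mean(qty):
       refund   qty
store              
S1        304  11.0
S2        147   6.0

6.0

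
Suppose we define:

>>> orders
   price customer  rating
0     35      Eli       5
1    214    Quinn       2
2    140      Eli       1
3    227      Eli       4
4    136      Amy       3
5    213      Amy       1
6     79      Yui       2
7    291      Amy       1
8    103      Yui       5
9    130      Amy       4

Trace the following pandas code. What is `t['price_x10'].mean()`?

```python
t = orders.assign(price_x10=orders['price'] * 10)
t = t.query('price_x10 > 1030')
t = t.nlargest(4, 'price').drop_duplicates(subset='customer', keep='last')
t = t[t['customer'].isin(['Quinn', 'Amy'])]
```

add column price_x10 = orders['price'] * 10:
   price customer  rating  price_x10
0     35      Eli       5        350
1    214    Quinn       2       2140
2    140      Eli       1       1400
3    227      Eli       4       2270
4    136      Amy       3       1360
5    213      Amy       1       2130
6     79      Yui       2        790
7    291      Amy       1       2910
8    103      Yui       5       1030
9    130      Amy       4       1300
filter rows where price_x10 > 1030:
   price customer  rating  price_x10
1    214    Quinn       2       2140
2    140      Eli       1       1400
3    227      Eli       4       2270
4    136      Amy       3       1360
5    213      Amy       1       2130
7    291      Amy       1       2910
9    130      Amy       4       1300
take 4 rows with largest price:
   price customer  rating  price_x10
7    291      Amy       1       2910
3    227      Eli       4       2270
1    214    Quinn       2       2140
5    213      Amy       1       2130
drop duplicate customer (keep=last):
   price customer  rating  price_x10
3    227      Eli       4       2270
1    214    Quinn       2       2140
5    213      Amy       1       2130
filter rows where customer in ['Quinn', 'Amy']:
   price customer  rating  price_x10
1    214    Quinn       2       2140
5    213      Amy       1       2130
Taking the mean of column 'price_x10' gives 2135.0.

2135.0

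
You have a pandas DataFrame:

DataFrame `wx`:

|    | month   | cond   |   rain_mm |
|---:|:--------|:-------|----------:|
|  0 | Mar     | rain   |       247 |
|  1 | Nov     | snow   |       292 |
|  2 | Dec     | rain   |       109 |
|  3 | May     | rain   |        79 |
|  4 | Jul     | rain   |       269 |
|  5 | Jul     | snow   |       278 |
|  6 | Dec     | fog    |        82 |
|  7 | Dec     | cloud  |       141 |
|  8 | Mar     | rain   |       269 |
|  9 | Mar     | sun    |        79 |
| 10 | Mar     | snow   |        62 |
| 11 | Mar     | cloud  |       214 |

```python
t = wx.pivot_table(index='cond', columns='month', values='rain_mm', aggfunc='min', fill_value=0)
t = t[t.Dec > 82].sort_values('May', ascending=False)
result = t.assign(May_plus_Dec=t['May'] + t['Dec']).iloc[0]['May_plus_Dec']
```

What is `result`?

pivot: rows=cond, cols=month, min(rain_mm):
month  Dec  Jul  Mar  May  Nov
cond                          
cloud  141    0  214    0    0
fog     82    0    0    0    0
rain   109  269  247   79    0
snow     0  278   62    0  292
sun      0    0   79    0    0
filter rows where Dec > 82:
month  Dec  Jul  Mar  May  Nov
cond                          
cloud  141    0  214    0    0
rain   109  269  247   79    0
sort by May descending:
month  Dec  Jul  Mar  May  Nov
cond                          
rain   109  269  247   79    0
cloud  141    0  214    0    0
add column May_plus_Dec = t['May'] + t['Dec']:
month  Dec  Jul  Mar  May  Nov  May_plus_Dec
cond                                        
rain   109  269  247   79    0           188
cloud  141    0  214    0    0           141

188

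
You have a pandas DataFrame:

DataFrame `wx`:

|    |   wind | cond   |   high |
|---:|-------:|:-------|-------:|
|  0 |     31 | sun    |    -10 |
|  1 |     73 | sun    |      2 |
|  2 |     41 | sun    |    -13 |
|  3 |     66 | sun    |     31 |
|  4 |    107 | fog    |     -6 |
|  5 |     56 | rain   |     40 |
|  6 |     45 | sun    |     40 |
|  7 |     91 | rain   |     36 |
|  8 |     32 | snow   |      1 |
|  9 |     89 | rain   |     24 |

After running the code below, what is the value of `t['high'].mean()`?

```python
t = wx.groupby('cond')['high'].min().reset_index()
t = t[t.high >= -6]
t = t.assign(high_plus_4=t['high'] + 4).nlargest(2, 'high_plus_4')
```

group by cond, min of high:
cond
fog     -6
rain    24
snow     1
sun    -13
Name: high, dtype: int64
reset_index():
   cond  high
0   fog    -6
1  rain    24
2  snow     1
3   sun   -13
filter rows where high >= -6:
   cond  high
0   fog    -6
1  rain    24
2  snow     1
add column high_plus_4 = t['high'] + 4:
   cond  high  high_plus_4
0   fog    -6           -2
1  rain    24           28
2  snow     1            5
take 2 rows with largest high_plus_4:
   cond  high  high_plus_4
1  rain    24           28
2  snow     1            5
Hence 12.5.

12.5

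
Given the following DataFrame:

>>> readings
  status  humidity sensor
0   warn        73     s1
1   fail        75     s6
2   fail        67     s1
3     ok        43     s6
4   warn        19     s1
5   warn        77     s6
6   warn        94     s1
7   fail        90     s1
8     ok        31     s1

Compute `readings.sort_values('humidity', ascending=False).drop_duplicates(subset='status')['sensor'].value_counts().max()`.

2

sort by humidity descending:
  status  humidity sensor
6   warn        94     s1
7   fail        90     s1
5   warn        77     s6
1   fail        75     s6
0   warn        73     s1
2   fail        67     s1
3     ok        43     s6
8     ok        31     s1
4   warn        19     s1
drop duplicate status (keep=first):
  status  humidity sensor
6   warn        94     s1
7   fail        90     s1
3     ok        43     s6
value_counts of sensor:
sensor
s1    2
s6    1
Name: count, dtype: int64
Taking the max of the resulting series gives 2.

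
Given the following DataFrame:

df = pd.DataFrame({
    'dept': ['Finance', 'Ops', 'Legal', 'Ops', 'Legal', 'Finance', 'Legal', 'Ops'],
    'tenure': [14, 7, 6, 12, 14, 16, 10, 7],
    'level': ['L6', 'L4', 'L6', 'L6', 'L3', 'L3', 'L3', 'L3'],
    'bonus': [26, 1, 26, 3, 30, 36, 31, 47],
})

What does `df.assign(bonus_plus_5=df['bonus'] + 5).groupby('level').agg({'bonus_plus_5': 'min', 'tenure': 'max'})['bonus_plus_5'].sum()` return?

add column bonus_plus_5 = df['bonus'] + 5:
      dept  tenure level  bonus  bonus_plus_5
0  Finance      14    L6     26            31
1      Ops       7    L4      1             6
2    Legal       6    L6     26            31
3      Ops      12    L6      3             8
4    Legal      14    L3     30            35
5  Finance      16    L3     36            41
6    Legal      10    L3     31            36
7      Ops       7    L3     47            52
group by level: min(bonus_plus_5), max(tenure):
       bonus_plus_5  tenure
level                      
L3               35      16
L4                6       7
L6                8      14
Then the sum of column 'bonus_plus_5': 49

49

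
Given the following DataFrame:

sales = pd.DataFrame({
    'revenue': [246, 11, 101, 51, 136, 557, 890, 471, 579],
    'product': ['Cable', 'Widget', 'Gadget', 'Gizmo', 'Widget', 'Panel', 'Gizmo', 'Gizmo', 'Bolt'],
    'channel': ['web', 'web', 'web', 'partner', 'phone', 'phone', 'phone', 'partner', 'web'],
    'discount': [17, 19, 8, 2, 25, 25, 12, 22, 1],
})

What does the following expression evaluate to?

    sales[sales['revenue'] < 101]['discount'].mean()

10.5

filter rows where revenue < 101:
   revenue product  channel  discount
1       11  Widget      web        19
3       51   Gizmo  partner         2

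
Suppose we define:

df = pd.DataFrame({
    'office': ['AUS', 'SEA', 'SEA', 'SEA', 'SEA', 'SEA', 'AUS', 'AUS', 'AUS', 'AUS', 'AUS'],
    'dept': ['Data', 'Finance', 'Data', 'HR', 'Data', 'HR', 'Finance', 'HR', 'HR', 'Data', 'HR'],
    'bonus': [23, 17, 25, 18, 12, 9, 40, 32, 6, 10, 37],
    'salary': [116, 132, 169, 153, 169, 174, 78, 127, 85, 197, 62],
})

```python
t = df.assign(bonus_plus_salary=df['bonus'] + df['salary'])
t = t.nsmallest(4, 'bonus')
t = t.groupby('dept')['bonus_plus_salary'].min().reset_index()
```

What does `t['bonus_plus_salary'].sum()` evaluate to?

272

add column bonus_plus_salary = df['bonus'] + df['salary']:
   office     dept  bonus  salary  bonus_plus_salary
0     AUS     Data     23     116                139
1     SEA  Finance     17     132                149
2     SEA     Data     25     169                194
3     SEA       HR     18     153                171
4     SEA     Data     12     169                181
5     SEA       HR      9     174                183
6     AUS  Finance     40      78                118
7     AUS       HR     32     127                159
8     AUS       HR      6      85                 91
9     AUS     Data     10     197                207
10    AUS       HR     37      62                 99
take 4 rows with smallest bonus:
  office  dept  bonus  salary  bonus_plus_salary
8    AUS    HR      6      85                 91
5    SEA    HR      9     174                183
9    AUS  Data     10     197                207
4    SEA  Data     12     169                181
group by dept, min of bonus_plus_salary:
dept
Data    181
HR       91
Name: bonus_plus_salary, dtype: int64
reset_index():
   dept  bonus_plus_salary
0  Data                181
1    HR                 91
So sum() = 272.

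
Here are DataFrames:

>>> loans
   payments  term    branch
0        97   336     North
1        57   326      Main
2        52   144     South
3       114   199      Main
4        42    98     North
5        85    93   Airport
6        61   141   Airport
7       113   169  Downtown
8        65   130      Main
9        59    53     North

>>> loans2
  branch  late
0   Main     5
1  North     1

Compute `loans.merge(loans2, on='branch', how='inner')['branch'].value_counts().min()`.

3

merge on 'branch' (how='inner') → 6 rows:
   payments  term branch  late
0        97   336  North     1
1        57   326   Main     5
2       114   199   Main     5
3        42    98  North     1
4        65   130   Main     5
5        59    53  North     1
value_counts of branch:
branch
North    3
Main     3
Name: count, dtype: int64
Reading off the min of the resulting series, we get 3.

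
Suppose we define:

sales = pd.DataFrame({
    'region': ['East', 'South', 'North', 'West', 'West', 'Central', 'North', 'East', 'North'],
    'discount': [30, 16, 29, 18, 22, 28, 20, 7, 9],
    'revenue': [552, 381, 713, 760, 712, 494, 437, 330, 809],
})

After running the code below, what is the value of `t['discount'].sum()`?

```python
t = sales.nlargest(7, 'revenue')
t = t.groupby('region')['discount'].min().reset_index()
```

take 7 rows with largest revenue:
    region  discount  revenue
8    North         9      809
3     West        18      760
2    North        29      713
4     West        22      712
0     East        30      552
5  Central        28      494
6    North        20      437
group by region, min of discount:
region
Central    28
East       30
North       9
West       18
Name: discount, dtype: int64
reset_index():
    region  discount
0  Central        28
1     East        30
2    North         9
3     West        18
So sum() = 85.

85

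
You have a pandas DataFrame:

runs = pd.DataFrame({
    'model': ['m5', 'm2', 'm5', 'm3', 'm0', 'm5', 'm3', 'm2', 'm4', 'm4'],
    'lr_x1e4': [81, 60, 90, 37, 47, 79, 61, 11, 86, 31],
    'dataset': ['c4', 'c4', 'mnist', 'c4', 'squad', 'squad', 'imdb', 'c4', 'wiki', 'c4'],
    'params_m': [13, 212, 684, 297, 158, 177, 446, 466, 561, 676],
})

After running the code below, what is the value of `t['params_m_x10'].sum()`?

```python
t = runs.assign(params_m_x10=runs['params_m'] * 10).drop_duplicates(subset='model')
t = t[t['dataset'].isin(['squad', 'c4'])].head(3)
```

5220

add column params_m_x10 = runs['params_m'] * 10:
  model  lr_x1e4 dataset  params_m  params_m_x10
0    m5       81      c4        13           130
1    m2       60      c4       212          2120
2    m5       90   mnist       684          6840
3    m3       37      c4       297          2970
4    m0       47   squad       158          1580
5    m5       79   squad       177          1770
6    m3       61    imdb       446          4460
7    m2       11      c4       466          4660
8    m4       86    wiki       561          5610
9    m4       31      c4       676          6760
drop duplicate model (keep=first):
  model  lr_x1e4 dataset  params_m  params_m_x10
0    m5       81      c4        13           130
1    m2       60      c4       212          2120
3    m3       37      c4       297          2970
4    m0       47   squad       158          1580
8    m4       86    wiki       561          5610
filter rows where dataset in ['squad', 'c4']:
  model  lr_x1e4 dataset  params_m  params_m_x10
0    m5       81      c4        13           130
1    m2       60      c4       212          2120
3    m3       37      c4       297          2970
4    m0       47   squad       158          1580
take first 3 rows:
  model  lr_x1e4 dataset  params_m  params_m_x10
0    m5       81      c4        13           130
1    m2       60      c4       212          2120
3    m3       37      c4       297          2970
Finally, sum of column 'params_m_x10' = 5220.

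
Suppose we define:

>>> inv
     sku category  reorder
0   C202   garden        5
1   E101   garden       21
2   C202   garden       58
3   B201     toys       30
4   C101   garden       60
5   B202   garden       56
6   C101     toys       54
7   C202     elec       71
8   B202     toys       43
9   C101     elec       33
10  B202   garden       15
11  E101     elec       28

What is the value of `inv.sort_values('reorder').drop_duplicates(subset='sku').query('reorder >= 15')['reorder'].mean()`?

sort by reorder:
     sku category  reorder
0   C202   garden        5
10  B202   garden       15
1   E101   garden       21
11  E101     elec       28
3   B201     toys       30
9   C101     elec       33
8   B202     toys       43
6   C101     toys       54
5   B202   garden       56
2   C202   garden       58
4   C101   garden       60
7   C202     elec       71
drop duplicate sku (keep=first):
     sku category  reorder
0   C202   garden        5
10  B202   garden       15
1   E101   garden       21
3   B201     toys       30
9   C101     elec       33
filter rows where reorder >= 15:
     sku category  reorder
10  B202   garden       15
1   E101   garden       21
3   B201     toys       30
9   C101     elec       33
Reading off the mean of column 'reorder', we get 24.75.

24.75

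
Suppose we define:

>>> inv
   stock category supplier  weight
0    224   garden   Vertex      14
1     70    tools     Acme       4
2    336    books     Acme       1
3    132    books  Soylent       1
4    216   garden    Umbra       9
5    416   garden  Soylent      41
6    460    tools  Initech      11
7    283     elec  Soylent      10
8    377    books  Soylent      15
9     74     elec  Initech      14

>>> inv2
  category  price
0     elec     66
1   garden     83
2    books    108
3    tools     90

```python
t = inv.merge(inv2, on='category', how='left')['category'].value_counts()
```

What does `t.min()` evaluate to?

2

merge on 'category' (how='left') → 10 rows:
   stock category supplier  weight  price
0    224   garden   Vertex      14     83
1     70    tools     Acme       4     90
2    336    books     Acme       1    108
3    132    books  Soylent       1    108
4    216   garden    Umbra       9     83
5    416   garden  Soylent      41     83
6    460    tools  Initech      11     90
7    283     elec  Soylent      10     66
8    377    books  Soylent      15    108
9     74     elec  Initech      14     66
value_counts of category:
category
garden    3
books     3
tools     2
elec      2
Name: count, dtype: int64
min of the resulting series → 2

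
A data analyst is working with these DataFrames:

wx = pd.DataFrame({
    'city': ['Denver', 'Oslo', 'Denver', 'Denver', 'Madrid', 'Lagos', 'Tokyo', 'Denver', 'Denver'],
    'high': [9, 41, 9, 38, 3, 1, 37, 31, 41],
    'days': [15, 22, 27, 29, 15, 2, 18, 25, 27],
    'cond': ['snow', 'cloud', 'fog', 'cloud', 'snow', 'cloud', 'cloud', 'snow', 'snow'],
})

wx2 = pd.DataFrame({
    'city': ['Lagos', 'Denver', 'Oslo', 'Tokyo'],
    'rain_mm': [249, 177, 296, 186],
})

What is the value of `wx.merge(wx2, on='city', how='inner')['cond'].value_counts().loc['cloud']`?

merge on 'city' (how='inner') → 8 rows:
     city  high  days   cond  rain_mm
0  Denver     9    15   snow      177
1    Oslo    41    22  cloud      296
2  Denver     9    27    fog      177
3  Denver    38    29  cloud      177
4   Lagos     1     2  cloud      249
5   Tokyo    37    18  cloud      186
6  Denver    31    25   snow      177
7  Denver    41    27   snow      177
value_counts of cond:
cond
cloud    4
snow     3
fog      1
Name: count, dtype: int64
Hence 4.

4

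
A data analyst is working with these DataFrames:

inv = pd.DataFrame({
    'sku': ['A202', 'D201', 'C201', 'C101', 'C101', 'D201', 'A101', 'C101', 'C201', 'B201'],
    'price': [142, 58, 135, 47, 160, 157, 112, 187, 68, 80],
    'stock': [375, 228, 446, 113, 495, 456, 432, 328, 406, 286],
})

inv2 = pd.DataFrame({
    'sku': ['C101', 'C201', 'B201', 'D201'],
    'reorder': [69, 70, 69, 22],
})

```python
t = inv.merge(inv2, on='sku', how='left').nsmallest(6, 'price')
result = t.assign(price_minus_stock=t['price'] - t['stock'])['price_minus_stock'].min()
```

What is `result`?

merge on 'sku' (how='left') → 10 rows:
    sku  price  stock  reorder
0  A202    142    375      NaN
1  D201     58    228     22.0
2  C201    135    446     70.0
3  C101     47    113     69.0
4  C101    160    495     69.0
5  D201    157    456     22.0
6  A101    112    432      NaN
7  C101    187    328     69.0
8  C201     68    406     70.0
9  B201     80    286     69.0
take 6 rows with smallest price:
    sku  price  stock  reorder
3  C101     47    113     69.0
1  D201     58    228     22.0
8  C201     68    406     70.0
9  B201     80    286     69.0
6  A101    112    432      NaN
2  C201    135    446     70.0
add column price_minus_stock = t['price'] - t['stock']:
    sku  price  stock  reorder  price_minus_stock
3  C101     47    113     69.0                -66
1  D201     58    228     22.0               -170
8  C201     68    406     70.0               -338
9  B201     80    286     69.0               -206
6  A101    112    432      NaN               -320
2  C201    135    446     70.0               -311

-338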